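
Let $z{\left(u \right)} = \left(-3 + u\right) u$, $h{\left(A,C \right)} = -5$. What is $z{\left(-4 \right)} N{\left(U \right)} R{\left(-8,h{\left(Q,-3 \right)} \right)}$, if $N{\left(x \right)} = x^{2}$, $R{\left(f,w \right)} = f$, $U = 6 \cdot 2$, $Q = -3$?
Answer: $-32256$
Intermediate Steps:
$U = 12$
$z{\left(u \right)} = u \left(-3 + u\right)$
$z{\left(-4 \right)} N{\left(U \right)} R{\left(-8,h{\left(Q,-3 \right)} \right)} = - 4 \left(-3 - 4\right) 12^{2} \left(-8\right) = \left(-4\right) \left(-7\right) 144 \left(-8\right) = 28 \cdot 144 \left(-8\right) = 4032 \left(-8\right) = -32256$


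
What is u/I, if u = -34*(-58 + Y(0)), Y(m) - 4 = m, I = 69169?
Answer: 1836/69169 ≈ 0.026544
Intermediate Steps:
Y(m) = 4 + m
u = 1836 (u = -34*(-58 + (4 + 0)) = -34*(-58 + 4) = -34*(-54) = 1836)
u/I = 1836/69169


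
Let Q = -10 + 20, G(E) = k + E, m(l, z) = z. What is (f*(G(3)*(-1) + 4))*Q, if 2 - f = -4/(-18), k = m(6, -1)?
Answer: 320/9 ≈ 35.556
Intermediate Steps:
k = -1
G(E) = -1 + E
f = 16/9 (f = 2 - (-4)/(-18) = 2 - (-4)*(-1)/18 = 2 - 1*2/9 = 2 - 2/9 = 16/9 ≈ 1.7778)
Q = 10
(f*(G(3)*(-1) + 4))*Q = (16*((-1 + 3)*(-1) + 4)/9)*10 = (16*(2*(-1) + 4)/9)*10 = (16*(-2 + 4)/9)*10 = ((16/9)*2)*10 = (32/9)*10 = 320/9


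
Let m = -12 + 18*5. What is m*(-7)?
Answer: -546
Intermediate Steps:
m = 78 (m = -12 + 90 = 78)
m*(-7) = 78*(-7) = -546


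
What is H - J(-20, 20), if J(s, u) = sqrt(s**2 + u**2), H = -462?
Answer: -462 - 20*sqrt(2) ≈ -490.28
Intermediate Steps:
H - J(-20, 20) = -462 - sqrt((-20)**2 + 20**2) = -462 - sqrt(400 + 400) = -462 - sqrt(800) = -462 - 20*sqrt(2)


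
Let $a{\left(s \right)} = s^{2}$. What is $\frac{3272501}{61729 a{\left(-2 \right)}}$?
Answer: $\frac{3272501}{246916} \approx 13.253$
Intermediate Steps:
$\frac{3272501}{61729 a{\left(-2 \right)}} = \frac{3272501}{61729 \left(-2\right)^{2}} = \frac{3272501}{61729 \cdot 4} = \frac{3272501}{246916}$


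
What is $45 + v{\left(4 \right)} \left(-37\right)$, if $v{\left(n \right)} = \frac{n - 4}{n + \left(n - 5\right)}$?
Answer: $45$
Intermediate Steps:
$v{\left(n \right)} = \frac{-4 + n}{-5 + 2 n}$ ($v{\left(n \right)} = \frac{-4 + n}{n + \left(-5 + n\right)} = \frac{-4 + n}{-5 + 2 n}$)
$45 + v{\left(4 \right)} \left(-37\right) = 45 + \frac{-4 + 4}{-5 + 2 \cdot 4} \left(-37\right) = 45 + \frac{1}{-5 + 8} \cdot 0 \left(-37\right) = 45 + \frac{1}{3} \cdot 0 \left(-37\right) = 45 + 0 \left(-37\right) = 45 + 0 = 45$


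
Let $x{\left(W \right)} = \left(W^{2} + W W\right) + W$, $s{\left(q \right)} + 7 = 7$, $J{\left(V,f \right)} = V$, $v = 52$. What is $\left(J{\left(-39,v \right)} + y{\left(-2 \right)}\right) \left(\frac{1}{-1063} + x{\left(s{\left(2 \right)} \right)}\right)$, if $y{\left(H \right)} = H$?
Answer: $\frac{41}{1063} \approx 0.03857$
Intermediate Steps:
$s{\left(q \right)} = 0$ ($s{\left(q \right)} = -7 + 7 = 0$)
$x{\left(W \right)} = W + 2 W^{2}$ ($x{\left(W \right)} = \left(W^{2} + W^{2}\right) + W = 2 W^{2} + W = W + 2 W^{2}$)
$\left(J{\left(-39,v \right)} + y{\left(-2 \right)}\right) \left(\frac{1}{-1063} + x{\left(s{\left(2 \right)} \right)}\right) = \left(-39 - 2\right) \left(\frac{1}{-1063} + 0 \left(1 + 2 \cdot 0\right)\right) = - 41 \left(- \frac{1}{1063} + 0 \left(1 + 0\right)\right) = - 41 \left(- \frac{1}{1063} + 0 \cdot 1\right) = - 41 \left(- \frac{1}{1063} + 0\right) = \left(-41\right) \left(- \frac{1}{1063}\right) = \frac{41}{1063}$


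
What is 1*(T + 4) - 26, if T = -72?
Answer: -94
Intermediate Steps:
1*(T + 4) - 26 = 1*(-72 + 4) - 26 = 1*(-68) - 26 = -68 - 26 = -94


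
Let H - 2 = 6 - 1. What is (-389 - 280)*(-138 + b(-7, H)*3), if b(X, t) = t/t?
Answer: 90315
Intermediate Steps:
H = 7 (H = 2 + (6 - 1) = 2 + 5 = 7)
b(X, t) = 1
(-389 - 280)*(-138 + b(-7, H)*3) = (-389 - 280)*(-138 + 1*3) = -669*(-138 + 3) = -669*(-135) = 90315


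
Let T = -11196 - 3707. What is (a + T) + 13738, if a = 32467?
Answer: 31302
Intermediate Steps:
T = -14903
(a + T) + 13738 = (32467 - 14903) + 13738 = 17564 + 13738 = 31302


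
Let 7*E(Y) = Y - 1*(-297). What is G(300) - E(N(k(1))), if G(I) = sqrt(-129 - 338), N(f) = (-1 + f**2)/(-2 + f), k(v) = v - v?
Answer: -85/2 + I*sqrt(467) ≈ -42.5 + 21.61*I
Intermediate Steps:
k(v) = 0
N(f) = (-1 + f**2)/(-2 + f)
E(Y) = 297/7 + Y/7 (E(Y) = (Y - 1*(-297))/7 = (Y + 297)/7 = (297 + Y)/7 = 297/7 + Y/7)
G(I) = I*sqrt(467) (G(I) = sqrt(-467) = I*sqrt(467))
G(300) - E(N(k(1))) = I*sqrt(467) - (297/7 + ((-1 + 0**2)/(-2 + 0))/7) = I*sqrt(467) - (297/7 + ((-1 + 0)/(-2))/7) = I*sqrt(467) - (297/7 + (-1/2*(-1))/7) = I*sqrt(467) - (297/7 + (1/7)*(1/2)) = I*sqrt(467) - (297/7 + 1/14) = I*sqrt(467) - 1*85/2 = I*sqrt(467) - 85/2 = -85/2 + I*sqrt(467)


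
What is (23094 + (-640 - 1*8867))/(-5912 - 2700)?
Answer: -13587/8612 ≈ -1.5777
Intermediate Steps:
(23094 + (-640 - 1*8867))/(-5912 - 2700) = (23094 + (-640 - 8867))/(-8612) = (23094 - 9507)*(-1/8612) = 13587*(-1/8612) = -13587/8612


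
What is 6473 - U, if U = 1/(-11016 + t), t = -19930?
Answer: 200313459/30946 ≈ 6473.0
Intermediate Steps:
U = -1/30946 (U = 1/(-11016 - 19930) = 1/(-30946) = -1/30946 ≈ -3.2314e-5)
6473 - U = 6473 - 1*(-1/30946) = 6473 + 1/30946 = 200313459/30946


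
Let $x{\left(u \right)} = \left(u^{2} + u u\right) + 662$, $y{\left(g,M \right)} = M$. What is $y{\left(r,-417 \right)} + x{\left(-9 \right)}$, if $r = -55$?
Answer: $407$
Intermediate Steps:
$x{\left(u \right)} = 662 + 2 u^{2}$ ($x{\left(u \right)} = \left(u^{2} + u^{2}\right) + 662 = 2 u^{2} + 662 = 662 + 2 u^{2}$)
$y{\left(r,-417 \right)} + x{\left(-9 \right)} = -417 + \left(662 + 2 \left(-9\right)^{2}\right) = -417 + \left(662 + 2 \cdot 81\right) = -417 + \left(662 + 162\right) = -417 + 824 = 407$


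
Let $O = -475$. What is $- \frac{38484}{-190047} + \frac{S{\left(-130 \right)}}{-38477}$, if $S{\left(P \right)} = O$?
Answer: $\frac{523673731}{2437479473} \approx 0.21484$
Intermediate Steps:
$S{\left(P \right)} = -475$
$- \frac{38484}{-190047} + \frac{S{\left(-130 \right)}}{-38477} = - \frac{38484}{-190047} - \frac{475}{-38477} = \left(-38484\right) \left(- \frac{1}{190047}\right) - - \frac{475}{38477} = \frac{12828}{63349} + \frac{475}{38477} = \frac{523673731}{2437479473}$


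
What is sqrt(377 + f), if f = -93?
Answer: 2*sqrt(71) ≈ 16.852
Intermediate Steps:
sqrt(377 + f) = sqrt(377 - 93) = sqrt(284) = 2*sqrt(71)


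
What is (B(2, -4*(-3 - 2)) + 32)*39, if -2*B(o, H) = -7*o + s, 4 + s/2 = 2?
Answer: 1599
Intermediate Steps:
s = -4 (s = -8 + 2*2 = -8 + 4 = -4)
B(o, H) = 2 + 7*o/2 (B(o, H) = -(-7*o - 4)/2 = -(-4 - 7*o)/2 = 2 + 7*o/2)
(B(2, -4*(-3 - 2)) + 32)*39 = ((2 + (7/2)*2) + 32)*39 = ((2 + 7) + 32)*39 = (9 + 32)*39 = 41*39 = 1599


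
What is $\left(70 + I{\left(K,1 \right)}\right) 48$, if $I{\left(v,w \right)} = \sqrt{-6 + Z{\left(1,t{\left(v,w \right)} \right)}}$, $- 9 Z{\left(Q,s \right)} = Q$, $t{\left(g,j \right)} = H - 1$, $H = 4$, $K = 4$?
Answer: $3360 + 16 i \sqrt{55} \approx 3360.0 + 118.66 i$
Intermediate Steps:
$t{\left(g,j \right)} = 3$ ($t{\left(g,j \right)} = 4 - 1 = 3$)
$Z{\left(Q,s \right)} = - \frac{Q}{9}$
$I{\left(v,w \right)} = \frac{i \sqrt{55}}{3}$ ($I{\left(v,w \right)} = \sqrt{-6 - \frac{1}{9}} = \sqrt{- \frac{55}{9}} = \frac{i \sqrt{55}}{3}$)
$\left(70 + I{\left(K,1 \right)}\right) 48 = \left(70 + \frac{i \sqrt{55}}{3}\right) 48 = 3360 + 16 i \sqrt{55}$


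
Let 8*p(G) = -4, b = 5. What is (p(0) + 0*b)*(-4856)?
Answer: 2428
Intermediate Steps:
p(G) = -½ (p(G) = (⅛)*(-4) = -½)
(p(0) + 0*b)*(-4856) = (-½ + 0*5)*(-4856) = (-½ + 0)*(-4856) = -½*(-4856) = 2428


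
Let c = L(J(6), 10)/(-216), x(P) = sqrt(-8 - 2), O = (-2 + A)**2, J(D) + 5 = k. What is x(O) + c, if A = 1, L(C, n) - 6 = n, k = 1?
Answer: -2/27 + I*sqrt(10) ≈ -0.074074 + 3.1623*I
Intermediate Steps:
J(D) = -4 (J(D) = -5 + 1 = -4)
L(C, n) = 6 + n
O = 1 (O = (-2 + 1)**2 = (-1)**2 = 1)
x(P) = I*sqrt(10) (x(P) = sqrt(-10) = I*sqrt(10))
c = -2/27 (c = (6 + 10)/(-216) = 16*(-1/216) = -2/27 ≈ -0.074074)
x(O) + c = I*sqrt(10) - 2/27 = -2/27 + I*sqrt(10)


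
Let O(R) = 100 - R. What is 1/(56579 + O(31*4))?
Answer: 1/56555 ≈ 1.7682e-5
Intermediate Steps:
1/(56579 + O(31*4)) = 1/(56579 + (100 - 31*4)) = 1/(56579 + (100 - 1*124)) = 1/(56579 + (100 - 124)) = 1/(56579 - 24) = 1/56555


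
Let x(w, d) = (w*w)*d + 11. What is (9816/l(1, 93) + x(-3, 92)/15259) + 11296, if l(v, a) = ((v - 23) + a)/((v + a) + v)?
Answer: 26467344393/1083389 ≈ 24430.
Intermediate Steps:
x(w, d) = 11 + d*w² (x(w, d) = w²*d + 11 = d*w² + 11 = 11 + d*w²)
l(v, a) = (-23 + a + v)/(a + 2*v) (l(v, a) = ((-23 + v) + a)/((a + v) + v) = (-23 + a + v)/(a + 2*v))
(9816/l(1, 93) + x(-3, 92)/15259) + 11296 = (9816/(((-23 + 93 + 1)/(93 + 2*1))) + (11 + 92*(-3)²)/15259) + 11296 = (9816/((71/(93 + 2))) + (11 + 92*9)*(1/15259)) + 11296 = (9816/((71/95)) + (11 + 828)*(1/15259)) + 11296 = (9816/(((1/95)*71)) + 839*(1/15259)) + 11296 = (9816/(71/95) + 839/15259) + 11296 = (9816*(95/71) + 839/15259) + 11296 = (932520/71 + 839/15259) + 11296 = 14229382249/1083389 + 11296 = 26467344393/1083389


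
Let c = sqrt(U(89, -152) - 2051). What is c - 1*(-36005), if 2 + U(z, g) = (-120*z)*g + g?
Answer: 36005 + sqrt(1621155) ≈ 37278.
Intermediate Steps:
U(z, g) = -2 + g - 120*g*z (U(z, g) = -2 + ((-120*z)*g + g) = -2 + (-120*g*z + g) = -2 + (g - 120*g*z) = -2 + g - 120*g*z)
c = sqrt(1621155) (c = sqrt((-2 - 152 - 120*(-152)*89) - 2051) = sqrt((-2 - 152 + 1623360) - 2051) = sqrt(1623206 - 2051) = sqrt(1621155) ≈ 1273.2)
c - 1*(-36005) = sqrt(1621155) - 1*(-36005) = sqrt(1621155) + 36005 = 36005 + sqrt(1621155)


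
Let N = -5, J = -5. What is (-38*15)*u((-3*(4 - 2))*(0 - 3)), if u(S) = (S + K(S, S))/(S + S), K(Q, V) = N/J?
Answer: -1805/6 ≈ -300.83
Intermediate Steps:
K(Q, V) = 1 (K(Q, V) = -5/(-5) = -5*(-1/5) = 1)
u(S) = (1 + S)/(2*S) (u(S) = (S + 1)/(S + S) = (1 + S)/((2*S)) = (1 + S)*(1/(2*S)) = (1 + S)/(2*S))
(-38*15)*u((-3*(4 - 2))*(0 - 3)) = (-38*15)*((1 + (-3*(4 - 2))*(0 - 3))/(2*(((-3*(4 - 2))*(0 - 3))))) = -285*(1 - 3*2*(-3))/(-3*2*(-3)) = -285*(1 - 6*(-3))/((-6*(-3))) = -285*(1 + 18)/18 = -285*19/18 = -570*19/36 = -1805/6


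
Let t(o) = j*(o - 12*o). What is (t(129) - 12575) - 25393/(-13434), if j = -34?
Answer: 479229607/13434 ≈ 35673.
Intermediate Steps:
t(o) = 374*o (t(o) = -34*(o - 12*o) = -(-374)*o = 374*o)
(t(129) - 12575) - 25393/(-13434) = (374*129 - 12575) - 25393/(-13434) = (48246 - 12575) - 25393*(-1/13434) = 35671 + 25393/13434 = 479229607/13434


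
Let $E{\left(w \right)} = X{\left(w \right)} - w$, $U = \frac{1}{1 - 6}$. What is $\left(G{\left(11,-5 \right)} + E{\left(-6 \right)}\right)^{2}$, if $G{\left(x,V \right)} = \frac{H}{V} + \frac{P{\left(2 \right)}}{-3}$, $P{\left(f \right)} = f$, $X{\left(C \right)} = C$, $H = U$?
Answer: $\frac{2209}{5625} \approx 0.39271$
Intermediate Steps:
$U = - \frac{1}{5}$ ($U = \frac{1}{1 - 6} = \frac{1}{-5} = - \frac{1}{5} \approx -0.2$)
$H = - \frac{1}{5} \approx -0.2$
$E{\left(w \right)} = 0$ ($E{\left(w \right)} = w - w = 0$)
$G{\left(x,V \right)} = - \frac{2}{3} - \frac{1}{5 V}$ ($G{\left(x,V \right)} = - \frac{1}{5 V} + \frac{2}{-3} = - \frac{1}{5 V} + 2 \left(- \frac{1}{3}\right) = - \frac{1}{5 V} - \frac{2}{3} = - \frac{2}{3} - \frac{1}{5 V}$)
$\left(G{\left(11,-5 \right)} + E{\left(-6 \right)}\right)^{2} = \left(\frac{-3 - -50}{15 \left(-5\right)} + 0\right)^{2} = \left(\frac{1}{15} \left(- \frac{1}{5}\right) \left(-3 + 50\right) + 0\right)^{2} = \left(\frac{1}{15} \left(- \frac{1}{5}\right) 47 + 0\right)^{2} = \left(- \frac{47}{75} + 0\right)^{2} = \left(- \frac{47}{75}\right)^{2} = \frac{2209}{5625}$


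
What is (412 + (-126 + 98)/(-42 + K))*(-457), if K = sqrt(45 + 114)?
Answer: -100911084/535 - 12796*sqrt(159)/1605 ≈ -1.8872e+5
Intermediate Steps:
K = sqrt(159) ≈ 12.610
(412 + (-126 + 98)/(-42 + K))*(-457) = (412 + (-126 + 98)/(-42 + sqrt(159)))*(-457) = (412 - 28/(-42 + sqrt(159)))*(-457) = -188284 + 12796/(-42 + sqrt(159))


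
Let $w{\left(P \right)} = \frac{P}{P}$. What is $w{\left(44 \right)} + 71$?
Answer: $72$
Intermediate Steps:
$w{\left(P \right)} = 1$
$w{\left(44 \right)} + 71 = 1 + 71 = 72$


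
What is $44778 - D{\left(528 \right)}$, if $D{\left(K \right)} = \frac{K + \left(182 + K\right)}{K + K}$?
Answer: $\frac{23642165}{528} \approx 44777.0$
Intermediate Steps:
$D{\left(K \right)} = \frac{182 + 2 K}{2 K}$
$44778 - D{\left(528 \right)} = 44778 - \frac{91 + 528}{528} = 44778 - \frac{1}{528} \cdot 619 = 44778 - \frac{619}{528} = \frac{23642165}{528}$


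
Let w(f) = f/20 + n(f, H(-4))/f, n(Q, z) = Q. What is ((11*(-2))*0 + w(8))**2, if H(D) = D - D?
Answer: 49/25 ≈ 1.9600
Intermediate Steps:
H(D) = 0
w(f) = 1 + f/20 (w(f) = f/20 + f/f = f*(1/20) + 1 = f/20 + 1 = 1 + f/20)
((11*(-2))*0 + w(8))**2 = ((11*(-2))*0 + (1 + (1/20)*8))**2 = (-22*0 + (1 + 2/5))**2 = (0 + 7/5)**2 = (7/5)**2 = 49/25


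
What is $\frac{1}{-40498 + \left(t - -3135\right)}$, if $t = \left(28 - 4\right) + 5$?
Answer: $- \frac{1}{37334} \approx -2.6785 \cdot 10^{-5}$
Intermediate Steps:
$t = 29$ ($t = 24 + 5 = 29$)
$\frac{1}{-40498 + \left(t - -3135\right)} = \frac{1}{-40498 + \left(29 - -3135\right)} = \frac{1}{-40498 + \left(29 + 3135\right)} = \frac{1}{-40498 + 3164} = \frac{1}{-37334} = - \frac{1}{37334}$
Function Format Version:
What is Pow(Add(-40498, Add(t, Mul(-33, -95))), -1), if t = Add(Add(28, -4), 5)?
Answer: Rational(-1, 37334) ≈ -2.6785e-5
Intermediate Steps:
t = 29 (t = Add(24, 5) = 29)
Pow(Add(-40498, Add(t, Mul(-33, -95))), -1) = Pow(Add(-40498, Add(29, Mul(-33, -95))), -1) = Pow(Add(-40498, Add(29, 3135)), -1) = Pow(Add(-40498, 3164), -1) = Pow(-37334, -1) = Rational(-1, 37334)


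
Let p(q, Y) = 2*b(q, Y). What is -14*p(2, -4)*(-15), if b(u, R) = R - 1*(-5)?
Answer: 420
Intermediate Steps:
b(u, R) = 5 + R (b(u, R) = R + 5 = 5 + R)
p(q, Y) = 10 + 2*Y (p(q, Y) = 2*(5 + Y) = 10 + 2*Y)
-14*p(2, -4)*(-15) = -14*(10 + 2*(-4))*(-15) = -14*(10 - 8)*(-15) = -14*2*(-15) = -28*(-15) = 420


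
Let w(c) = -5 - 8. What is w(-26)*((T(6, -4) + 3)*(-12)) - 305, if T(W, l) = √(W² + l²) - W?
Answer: -773 + 312*√13 ≈ 351.93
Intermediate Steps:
w(c) = -13
w(-26)*((T(6, -4) + 3)*(-12)) - 305 = -13*((√(6² + (-4)²) - 1*6) + 3)*(-12) - 305 = -13*((√(36 + 16) - 6) + 3)*(-12) - 305 = -13*((√52 - 6) + 3)*(-12) - 305 = -13*((2*√13 - 6) + 3)*(-12) - 305 = -13*((-6 + 2*√13) + 3)*(-12) - 305 = -13*(-3 + 2*√13)*(-12) - 305 = -13*(36 - 24*√13) - 305 = (-468 + 312*√13) - 305 = -773 + 312*√13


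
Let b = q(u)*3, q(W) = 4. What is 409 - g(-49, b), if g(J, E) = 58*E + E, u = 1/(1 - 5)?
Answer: -299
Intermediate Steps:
u = -¼ (u = 1/(-4) = -¼ ≈ -0.25000)
b = 12 (b = 4*3 = 12)
g(J, E) = 59*E
409 - g(-49, b) = 409 - 59*12 = 409 - 1*708 = 409 - 708 = -299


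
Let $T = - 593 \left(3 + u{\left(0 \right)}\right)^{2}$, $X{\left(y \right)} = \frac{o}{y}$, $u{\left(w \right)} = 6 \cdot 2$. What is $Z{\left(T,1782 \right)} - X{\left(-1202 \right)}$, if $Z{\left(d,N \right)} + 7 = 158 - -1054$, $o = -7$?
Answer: $\frac{1448403}{1202} \approx 1205.0$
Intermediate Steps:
$u{\left(w \right)} = 12$
$X{\left(y \right)} = - \frac{7}{y}$
$T = -133425$ ($T = - 593 \left(3 + 12\right)^{2} = - 593 \cdot 15^{2} = \left(-593\right) 225 = -133425$)
$Z{\left(d,N \right)} = 1205$ ($Z{\left(d,N \right)} = -7 + \left(158 - -1054\right) = -7 + \left(158 + 1054\right) = -7 + 1212 = 1205$)
$Z{\left(T,1782 \right)} - X{\left(-1202 \right)} = 1205 - - \frac{7}{-1202} = 1205 - \left(-7\right) \left(- \frac{1}{1202}\right) = 1205 - \frac{7}{1202} = \frac{1448403}{1202}$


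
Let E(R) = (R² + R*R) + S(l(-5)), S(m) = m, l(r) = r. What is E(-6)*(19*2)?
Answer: 2546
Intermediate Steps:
E(R) = -5 + 2*R² (E(R) = (R² + R*R) - 5 = (R² + R²) - 5 = 2*R² - 5 = -5 + 2*R²)
E(-6)*(19*2) = (-5 + 2*(-6)²)*(19*2) = (-5 + 2*36)*38 = (-5 + 72)*38 = 67*38 = 2546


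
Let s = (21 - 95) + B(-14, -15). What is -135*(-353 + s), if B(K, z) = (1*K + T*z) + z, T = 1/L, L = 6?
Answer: 123795/2 ≈ 61898.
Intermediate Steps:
T = ⅙ (T = 1/6 = ⅙ ≈ 0.16667)
B(K, z) = K + 7*z/6 (B(K, z) = (1*K + z/6) + z = (K + z/6) + z = K + 7*z/6)
s = -211/2 (s = (21 - 95) + (-14 + (7/6)*(-15)) = -74 + (-14 - 35/2) = -74 - 63/2 = -211/2 ≈ -105.50)
-135*(-353 + s) = -135*(-353 - 211/2) = -135*(-917/2) = 123795/2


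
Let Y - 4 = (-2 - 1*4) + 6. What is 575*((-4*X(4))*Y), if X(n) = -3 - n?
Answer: 64400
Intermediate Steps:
Y = 4 (Y = 4 + ((-2 - 1*4) + 6) = 4 + ((-2 - 4) + 6) = 4 + (-6 + 6) = 4 + 0 = 4)
575*((-4*X(4))*Y) = 575*(-4*(-3 - 1*4)*4) = 575*(-4*(-3 - 4)*4) = 575*(-4*(-7)*4) = 575*(28*4) = 575*112 = 64400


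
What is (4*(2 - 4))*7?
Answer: -56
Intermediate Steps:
(4*(2 - 4))*7 = (4*(-2))*7 = -8*7 = -56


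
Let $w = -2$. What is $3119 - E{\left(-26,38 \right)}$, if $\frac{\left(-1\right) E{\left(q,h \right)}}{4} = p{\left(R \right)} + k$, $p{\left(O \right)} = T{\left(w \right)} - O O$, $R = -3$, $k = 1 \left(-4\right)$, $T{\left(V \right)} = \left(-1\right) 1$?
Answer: $3063$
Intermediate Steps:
$T{\left(V \right)} = -1$
$k = -4$
$p{\left(O \right)} = -1 - O^{2}$ ($p{\left(O \right)} = -1 - O O = -1 - O^{2}$)
$E{\left(q,h \right)} = 56$ ($E{\left(q,h \right)} = - 4 \left(\left(-1 - \left(-3\right)^{2}\right) - 4\right) = - 4 \left(\left(-1 - 9\right) - 4\right) = - 4 \left(-10 - 4\right) = \left(-4\right) \left(-14\right) = 56$)
$3119 - E{\left(-26,38 \right)} = 3119 - 56 = 3063$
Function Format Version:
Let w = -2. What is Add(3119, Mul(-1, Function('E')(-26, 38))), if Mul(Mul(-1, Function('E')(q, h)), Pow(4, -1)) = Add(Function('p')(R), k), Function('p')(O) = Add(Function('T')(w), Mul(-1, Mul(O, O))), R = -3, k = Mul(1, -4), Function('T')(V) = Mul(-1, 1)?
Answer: 3063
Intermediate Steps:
Function('T')(V) = -1
k = -4
Function('p')(O) = Add(-1, Mul(-1, Pow(O, 2))) (Function('p')(O) = Add(-1, Mul(-1, Mul(O, O))) = Add(-1, Mul(-1, Pow(O, 2))))
Function('E')(q, h) = 56 (Function('E')(q, h) = Mul(-4, Add(Add(-1, Mul(-1, Pow(-3, 2))), -4)) = Mul(-4, Add(Add(-1, Mul(-1, 9)), -4)) = Mul(-4, Add(Add(-1, -9), -4)) = Mul(-4, Add(-10, -4)) = Mul(-4, -14) = 56)
Add(3119, Mul(-1, Function('E')(-26, 38))) = Add(3119, Mul(-1, 56)) = Add(3119, -56) = 3063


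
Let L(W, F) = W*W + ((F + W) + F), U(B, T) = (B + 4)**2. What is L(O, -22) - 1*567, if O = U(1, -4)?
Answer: 39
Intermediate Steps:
U(B, T) = (4 + B)**2
O = 25 (O = (4 + 1)**2 = 5**2 = 25)
L(W, F) = W + W**2 + 2*F (L(W, F) = W**2 + (W + 2*F) = W + W**2 + 2*F)
L(O, -22) - 1*567 = (25 + 25**2 + 2*(-22)) - 1*567 = (25 + 625 - 44) - 567 = 606 - 567 = 39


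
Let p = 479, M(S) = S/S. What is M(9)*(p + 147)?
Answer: 626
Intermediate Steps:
M(S) = 1
M(9)*(p + 147) = 1*(479 + 147) = 1*626 = 626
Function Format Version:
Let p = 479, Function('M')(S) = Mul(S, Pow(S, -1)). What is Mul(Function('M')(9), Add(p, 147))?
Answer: 626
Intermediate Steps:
Function('M')(S) = 1
Mul(Function('M')(9), Add(p, 147)) = Mul(1, Add(479, 147)) = Mul(1, 626) = 626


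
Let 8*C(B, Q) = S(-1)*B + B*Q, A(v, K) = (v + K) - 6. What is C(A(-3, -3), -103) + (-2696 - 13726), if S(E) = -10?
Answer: -32505/2 ≈ -16253.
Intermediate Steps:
A(v, K) = -6 + K + v (A(v, K) = (K + v) - 6 = -6 + K + v)
C(B, Q) = -5*B/4 + B*Q/8 (C(B, Q) = (-10*B + B*Q)/8 = -5*B/4 + B*Q/8)
C(A(-3, -3), -103) + (-2696 - 13726) = (-6 - 3 - 3)*(-10 - 103)/8 + (-2696 - 13726) = (⅛)*(-12)*(-113) - 16422 = 339/2 - 16422 = -32505/2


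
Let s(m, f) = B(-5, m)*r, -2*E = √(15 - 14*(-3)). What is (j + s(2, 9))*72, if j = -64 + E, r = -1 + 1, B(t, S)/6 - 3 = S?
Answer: -4608 - 36*√57 ≈ -4879.8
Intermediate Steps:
B(t, S) = 18 + 6*S
r = 0
E = -√57/2 (E = -√(15 - 14*(-3))/2 = -√(15 + 42)/2 = -√57/2 ≈ -3.7749)
s(m, f) = 0 (s(m, f) = (18 + 6*m)*0 = 0)
j = -64 - √57/2 ≈ -67.775
(j + s(2, 9))*72 = ((-64 - √57/2) + 0)*72 = (-64 - √57/2)*72 = -4608 - 36*√57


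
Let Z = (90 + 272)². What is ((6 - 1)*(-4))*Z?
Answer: -2620880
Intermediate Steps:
Z = 131044 (Z = 362² = 131044)
((6 - 1)*(-4))*Z = ((6 - 1)*(-4))*131044 = (5*(-4))*131044 = -20*131044 = -2620880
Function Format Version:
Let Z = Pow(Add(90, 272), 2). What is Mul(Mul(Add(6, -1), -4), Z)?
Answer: -2620880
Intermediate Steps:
Z = 131044 (Z = Pow(362, 2) = 131044)
Mul(Mul(Add(6, -1), -4), Z) = Mul(Mul(Add(6, -1), -4), 131044) = Mul(Mul(5, -4), 131044) = Mul(-20, 131044) = -2620880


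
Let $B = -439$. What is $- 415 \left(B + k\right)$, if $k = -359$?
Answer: $331170$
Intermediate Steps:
$- 415 \left(B + k\right) = - 415 \left(-439 - 359\right) = \left(-415\right) \left(-798\right) = 331170$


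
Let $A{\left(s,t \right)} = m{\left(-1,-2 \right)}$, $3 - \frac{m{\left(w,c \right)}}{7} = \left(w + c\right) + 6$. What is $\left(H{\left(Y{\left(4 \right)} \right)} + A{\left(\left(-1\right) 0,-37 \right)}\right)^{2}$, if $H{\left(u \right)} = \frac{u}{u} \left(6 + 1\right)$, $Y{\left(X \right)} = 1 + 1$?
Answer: $49$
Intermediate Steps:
$Y{\left(X \right)} = 2$
$m{\left(w,c \right)} = -21 - 7 c - 7 w$ ($m{\left(w,c \right)} = 21 - 7 \left(\left(w + c\right) + 6\right) = 21 - 7 \left(\left(c + w\right) + 6\right) = 21 - 7 \left(6 + c + w\right) = 21 - \left(42 + 7 c + 7 w\right) = -21 - 7 c - 7 w$)
$A{\left(s,t \right)} = 0$ ($A{\left(s,t \right)} = -21 - -14 - -7 = -21 + 14 + 7 = 0$)
$H{\left(u \right)} = 7$ ($H{\left(u \right)} = 1 \cdot 7 = 7$)
$\left(H{\left(Y{\left(4 \right)} \right)} + A{\left(\left(-1\right) 0,-37 \right)}\right)^{2} = \left(7 + 0\right)^{2} = 7^{2} = 49$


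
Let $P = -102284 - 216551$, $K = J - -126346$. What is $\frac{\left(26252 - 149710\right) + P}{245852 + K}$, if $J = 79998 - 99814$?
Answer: $- \frac{442293}{352382} \approx -1.2552$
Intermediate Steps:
$J = -19816$
$K = 106530$ ($K = -19816 - -126346 = -19816 + 126346 = 106530$)
$P = -318835$ ($P = -102284 - 216551 = -318835$)
$\frac{\left(26252 - 149710\right) + P}{245852 + K} = \frac{\left(26252 - 149710\right) - 318835}{245852 + 106530} = \frac{-123458 - 318835}{352382} = \left(-442293\right) \frac{1}{352382} = - \frac{442293}{352382}$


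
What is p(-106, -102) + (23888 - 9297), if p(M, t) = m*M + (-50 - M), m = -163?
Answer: 31925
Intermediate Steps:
p(M, t) = -50 - 164*M (p(M, t) = -163*M + (-50 - M) = -50 - 164*M)
p(-106, -102) + (23888 - 9297) = (-50 - 164*(-106)) + (23888 - 9297) = (-50 + 17384) + 14591 = 17334 + 14591 = 31925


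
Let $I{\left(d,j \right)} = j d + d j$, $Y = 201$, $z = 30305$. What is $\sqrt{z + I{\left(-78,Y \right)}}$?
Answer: $i \sqrt{1051} \approx 32.419 i$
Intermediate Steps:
$I{\left(d,j \right)} = 2 d j$ ($I{\left(d,j \right)} = d j + d j = 2 d j$)
$\sqrt{z + I{\left(-78,Y \right)}} = \sqrt{30305 + 2 \left(-78\right) 201} = \sqrt{30305 - 31356} = \sqrt{-1051} = i \sqrt{1051}$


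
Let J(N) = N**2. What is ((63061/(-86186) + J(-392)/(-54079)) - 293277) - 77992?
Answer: -1730446772810009/4660852694 ≈ -3.7127e+5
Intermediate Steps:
((63061/(-86186) + J(-392)/(-54079)) - 293277) - 77992 = ((63061/(-86186) + (-392)**2/(-54079)) - 293277) - 77992 = ((63061*(-1/86186) + 153664*(-1/54079)) - 293277) - 77992 = ((-63061/86186 - 153664/54079) - 293277) - 77992 = (-16653961323/4660852694 - 293277) - 77992 = -1366937549499561/4660852694 - 77992 = -1730446772810009/4660852694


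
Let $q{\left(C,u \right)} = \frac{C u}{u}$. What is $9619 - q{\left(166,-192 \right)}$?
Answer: $9453$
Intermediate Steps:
$q{\left(C,u \right)} = C$
$9619 - q{\left(166,-192 \right)} = 9619 - 166 = 9453$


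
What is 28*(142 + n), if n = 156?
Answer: 8344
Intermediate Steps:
28*(142 + n) = 28*(142 + 156) = 28*298 = 8344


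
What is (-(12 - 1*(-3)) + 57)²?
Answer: 1764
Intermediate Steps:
(-(12 - 1*(-3)) + 57)² = (-(12 + 3) + 57)² = (-1*15 + 57)² = (-15 + 57)² = 42² = 1764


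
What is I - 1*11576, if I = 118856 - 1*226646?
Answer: -119366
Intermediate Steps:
I = -107790 (I = 118856 - 226646 = -107790)
I - 1*11576 = -107790 - 1*11576 = -107790 - 11576 = -119366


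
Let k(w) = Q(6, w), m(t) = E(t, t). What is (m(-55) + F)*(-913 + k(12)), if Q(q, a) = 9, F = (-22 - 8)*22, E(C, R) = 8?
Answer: 589408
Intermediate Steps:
m(t) = 8
F = -660 (F = -30*22 = -660)
k(w) = 9
(m(-55) + F)*(-913 + k(12)) = (8 - 660)*(-913 + 9) = -652*(-904) = 589408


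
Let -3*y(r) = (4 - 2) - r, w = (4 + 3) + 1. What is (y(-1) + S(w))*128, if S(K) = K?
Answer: 896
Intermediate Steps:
w = 8 (w = 7 + 1 = 8)
y(r) = -⅔ + r/3 (y(r) = -((4 - 2) - r)/3 = -(2 - r)/3 = -⅔ + r/3)
(y(-1) + S(w))*128 = ((-⅔ + (⅓)*(-1)) + 8)*128 = ((-⅔ - ⅓) + 8)*128 = (-1 + 8)*128 = 7*128 = 896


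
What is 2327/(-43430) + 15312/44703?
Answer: 186992093/647150430 ≈ 0.28895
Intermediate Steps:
2327/(-43430) + 15312/44703 = 2327*(-1/43430) + 15312*(1/44703) = -2327/43430 + 5104/14901 = 186992093/647150430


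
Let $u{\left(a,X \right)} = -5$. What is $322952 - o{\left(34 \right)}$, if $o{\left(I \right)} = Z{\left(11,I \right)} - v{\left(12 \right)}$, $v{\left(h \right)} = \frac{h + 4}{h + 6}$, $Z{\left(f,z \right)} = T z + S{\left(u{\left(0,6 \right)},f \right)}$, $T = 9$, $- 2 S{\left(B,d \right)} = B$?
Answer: $\frac{5807599}{18} \approx 3.2264 \cdot 10^{5}$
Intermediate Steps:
$S{\left(B,d \right)} = - \frac{B}{2}$
$Z{\left(f,z \right)} = \frac{5}{2} + 9 z$ ($Z{\left(f,z \right)} = 9 z - - \frac{5}{2} = 9 z + \frac{5}{2} = \frac{5}{2} + 9 z$)
$v{\left(h \right)} = \frac{4 + h}{6 + h}$
$o{\left(I \right)} = \frac{29}{18} + 9 I$ ($o{\left(I \right)} = \left(\frac{5}{2} + 9 I\right) - \frac{4 + 12}{6 + 12} = \left(\frac{5}{2} + 9 I\right) - \frac{1}{18} \cdot 16 = \left(\frac{5}{2} + 9 I\right) - \frac{8}{9} = \frac{29}{18} + 9 I$)
$322952 - o{\left(34 \right)} = 322952 - \left(\frac{29}{18} + 9 \cdot 34\right) = 322952 - \left(\frac{29}{18} + 306\right) = 322952 - \frac{5537}{18} = \frac{5807599}{18}$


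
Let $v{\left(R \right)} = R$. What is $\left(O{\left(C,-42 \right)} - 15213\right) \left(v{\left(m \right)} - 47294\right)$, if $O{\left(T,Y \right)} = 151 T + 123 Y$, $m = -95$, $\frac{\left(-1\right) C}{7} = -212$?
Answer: $-9653376245$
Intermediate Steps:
$C = 1484$ ($C = \left(-7\right) \left(-212\right) = 1484$)
$O{\left(T,Y \right)} = 123 Y + 151 T$
$\left(O{\left(C,-42 \right)} - 15213\right) \left(v{\left(m \right)} - 47294\right) = \left(\left(123 \left(-42\right) + 151 \cdot 1484\right) - 15213\right) \left(-95 - 47294\right) = \left(\left(-5166 + 224084\right) - 15213\right) \left(-47389\right) = \left(218918 - 15213\right) \left(-47389\right) = 203705 \left(-47389\right) = -9653376245$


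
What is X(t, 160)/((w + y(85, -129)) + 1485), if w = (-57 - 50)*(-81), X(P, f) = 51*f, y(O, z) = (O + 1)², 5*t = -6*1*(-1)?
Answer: 2040/4387 ≈ 0.46501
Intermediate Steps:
t = 6/5 (t = (-6*1*(-1))/5 = (-6*(-1))/5 = (⅕)*6 = 6/5 ≈ 1.2000)
y(O, z) = (1 + O)²
w = 8667 (w = -107*(-81) = 8667)
X(t, 160)/((w + y(85, -129)) + 1485) = (51*160)/((8667 + (1 + 85)²) + 1485) = 8160/((8667 + 86²) + 1485) = 8160/((8667 + 7396) + 1485) = 8160/(16063 + 1485) = 8160/17548 = 8160*(1/17548) = 2040/4387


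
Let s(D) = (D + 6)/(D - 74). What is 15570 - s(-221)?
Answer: 918587/59 ≈ 15569.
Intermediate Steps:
s(D) = (6 + D)/(-74 + D)
15570 - s(-221) = 15570 - (6 - 221)/(-74 - 221) = 15570 - (-215)/(-295) = 15570 - (-1)*(-215)/295 = 15570 - 1*43/59 = 15570 - 43/59 = 918587/59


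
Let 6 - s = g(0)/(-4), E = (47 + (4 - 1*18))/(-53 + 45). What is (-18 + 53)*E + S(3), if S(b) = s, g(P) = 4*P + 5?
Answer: -1097/8 ≈ -137.13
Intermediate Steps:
g(P) = 5 + 4*P
E = -33/8 (E = (47 + (4 - 18))/(-8) = (47 - 14)*(-⅛) = 33*(-⅛) = -33/8 ≈ -4.1250)
s = 29/4 (s = 6 - (5 + 4*0)/(-4) = 6 - (5 + 0)*(-1)/4 = 6 - 5*(-1)/4 = 6 - 1*(-5/4) = 6 + 5/4 = 29/4 ≈ 7.2500)
S(b) = 29/4
(-18 + 53)*E + S(3) = (-18 + 53)*(-33/8) + 29/4 = 35*(-33/8) + 29/4 = -1155/8 + 29/4 = -1097/8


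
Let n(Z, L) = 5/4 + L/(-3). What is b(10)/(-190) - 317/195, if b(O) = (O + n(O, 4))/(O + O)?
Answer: -965227/592800 ≈ -1.6283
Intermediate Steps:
n(Z, L) = 5/4 - L/3 (n(Z, L) = 5*(¼) + L*(-⅓) = 5/4 - L/3)
b(O) = (-1/12 + O)/(2*O) (b(O) = (O + (5/4 - ⅓*4))/(O + O) = (O + (5/4 - 4/3))/((2*O)) = (O - 1/12)*(1/(2*O)) = (-1/12 + O)*(1/(2*O)) = (-1/12 + O)/(2*O))
b(10)/(-190) - 317/195 = ((1/24)*(-1 + 12*10)/10)/(-190) - 317/195 = ((1/24)*(⅒)*(-1 + 120))*(-1/190) - 317*1/195 = ((1/24)*(⅒)*119)*(-1/190) - 317/195 = (119/240)*(-1/190) - 317/195 = -119/45600 - 317/195 = -965227/592800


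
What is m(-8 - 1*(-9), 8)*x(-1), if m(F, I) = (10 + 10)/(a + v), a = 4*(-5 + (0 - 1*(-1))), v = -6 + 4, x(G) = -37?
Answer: 370/9 ≈ 41.111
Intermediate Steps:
v = -2
a = -16 (a = 4*(-5 + (0 + 1)) = 4*(-5 + 1) = 4*(-4) = -16)
m(F, I) = -10/9 (m(F, I) = (10 + 10)/(-16 - 2) = 20/(-18) = 20*(-1/18) = -10/9)
m(-8 - 1*(-9), 8)*x(-1) = -10/9*(-37) = 370/9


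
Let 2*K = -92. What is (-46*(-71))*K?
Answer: -150236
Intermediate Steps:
K = -46 (K = (½)*(-92) = -46)
(-46*(-71))*K = -46*(-71)*(-46) = 3266*(-46) = -150236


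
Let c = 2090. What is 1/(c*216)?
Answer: 1/451440 ≈ 2.2151e-6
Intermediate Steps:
1/(c*216) = 1/(2090*216) = 1/451440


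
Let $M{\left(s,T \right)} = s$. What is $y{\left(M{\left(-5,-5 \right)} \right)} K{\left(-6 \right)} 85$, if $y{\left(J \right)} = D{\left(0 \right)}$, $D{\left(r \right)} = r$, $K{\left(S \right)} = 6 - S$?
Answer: $0$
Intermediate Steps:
$y{\left(J \right)} = 0$
$y{\left(M{\left(-5,-5 \right)} \right)} K{\left(-6 \right)} 85 = 0 \left(6 - -6\right) 85 = 0 \left(6 + 6\right) 85 = 0 \cdot 12 \cdot 85 = 0 \cdot 85 = 0$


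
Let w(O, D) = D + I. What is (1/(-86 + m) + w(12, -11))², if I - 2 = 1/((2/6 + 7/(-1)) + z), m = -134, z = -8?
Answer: 249001/3025 ≈ 82.314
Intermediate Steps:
I = 85/44 (I = 2 + 1/((2/6 + 7/(-1)) - 8) = 2 + 1/((2*(⅙) + 7*(-1)) - 8) = 2 + 1/((⅓ - 7) - 8) = 2 + 1/(-20/3 - 8) = 2 + 1/(-44/3) = 2 - 3/44 = 85/44 ≈ 1.9318)
w(O, D) = 85/44 + D (w(O, D) = D + 85/44 = 85/44 + D)
(1/(-86 + m) + w(12, -11))² = (1/(-86 - 134) + (85/44 - 11))² = (1/(-220) - 399/44)² = (-1/220 - 399/44)² = (-499/55)² = 249001/3025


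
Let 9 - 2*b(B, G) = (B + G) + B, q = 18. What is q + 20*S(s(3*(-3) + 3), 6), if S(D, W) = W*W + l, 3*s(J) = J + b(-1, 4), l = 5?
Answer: 838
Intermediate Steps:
b(B, G) = 9/2 - B - G/2 (b(B, G) = 9/2 - ((B + G) + B)/2 = 9/2 - (G + 2*B)/2 = 9/2 + (-B - G/2) = 9/2 - B - G/2)
s(J) = 7/6 + J/3 (s(J) = (J + (9/2 - 1*(-1) - 1/2*4))/3 = (J + (9/2 + 1 - 2))/3 = (J + 7/2)/3 = (7/2 + J)/3 = 7/6 + J/3)
S(D, W) = 5 + W**2 (S(D, W) = W*W + 5 = W**2 + 5 = 5 + W**2)
q + 20*S(s(3*(-3) + 3), 6) = 18 + 20*(5 + 6**2) = 18 + 20*(5 + 36) = 18 + 20*41 = 18 + 820 = 838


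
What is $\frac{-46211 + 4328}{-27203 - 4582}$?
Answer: $\frac{13961}{10595} \approx 1.3177$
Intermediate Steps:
$\frac{-46211 + 4328}{-27203 - 4582} = - \frac{41883}{-31785} = \left(-41883\right) \left(- \frac{1}{31785}\right) = \frac{13961}{10595}$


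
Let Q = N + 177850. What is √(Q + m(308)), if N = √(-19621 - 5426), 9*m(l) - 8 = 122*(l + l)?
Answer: √(1675810 + 297*I*√23)/3 ≈ 431.51 + 0.18338*I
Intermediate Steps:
m(l) = 8/9 + 244*l/9 (m(l) = 8/9 + (122*(l + l))/9 = 8/9 + (122*(2*l))/9 = 8/9 + (244*l)/9 = 8/9 + 244*l/9)
N = 33*I*√23 (N = √(-25047) = 33*I*√23 ≈ 158.26*I)
Q = 177850 + 33*I*√23 (Q = 33*I*√23 + 177850 = 177850 + 33*I*√23 ≈ 1.7785e+5 + 158.26*I)
√(Q + m(308)) = √((177850 + 33*I*√23) + (8/9 + (244/9)*308)) = √((177850 + 33*I*√23) + (8/9 + 75152/9)) = √((177850 + 33*I*√23) + 75160/9) = √(1675810/9 + 33*I*√23)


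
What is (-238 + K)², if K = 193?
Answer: 2025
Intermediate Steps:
(-238 + K)² = (-238 + 193)² = (-45)² = 2025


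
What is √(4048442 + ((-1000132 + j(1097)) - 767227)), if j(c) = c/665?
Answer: 2*√252188164795/665 ≈ 1510.3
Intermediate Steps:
j(c) = c/665
√(4048442 + ((-1000132 + j(1097)) - 767227)) = √(4048442 + ((-1000132 + (1/665)*1097) - 767227)) = √(4048442 + ((-1000132 + 1097/665) - 767227)) = √(4048442 + (-665086683/665 - 767227)) = √(4048442 - 1175292638/665) = √(1516921292/665) = 2*√252188164795/665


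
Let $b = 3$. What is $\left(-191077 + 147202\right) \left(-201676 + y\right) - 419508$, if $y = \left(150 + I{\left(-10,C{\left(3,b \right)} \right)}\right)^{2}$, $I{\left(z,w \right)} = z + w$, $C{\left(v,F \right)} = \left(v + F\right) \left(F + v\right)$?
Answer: $7489042992$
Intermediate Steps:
$C{\left(v,F \right)} = \left(F + v\right)^{2}$ ($C{\left(v,F \right)} = \left(F + v\right) \left(F + v\right) = \left(F + v\right)^{2}$)
$I{\left(z,w \right)} = w + z$
$y = 30976$ ($y = \left(150 - \left(10 - \left(3 + 3\right)^{2}\right)\right)^{2} = \left(150 - \left(10 - 6^{2}\right)\right)^{2} = \left(150 + \left(36 - 10\right)\right)^{2} = \left(150 + 26\right)^{2} = 176^{2} = 30976$)
$\left(-191077 + 147202\right) \left(-201676 + y\right) - 419508 = \left(-191077 + 147202\right) \left(-201676 + 30976\right) - 419508 = \left(-43875\right) \left(-170700\right) - 419508 = 7489462500 - 419508 = 7489042992$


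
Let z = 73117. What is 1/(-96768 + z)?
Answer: -1/23651 ≈ -4.2282e-5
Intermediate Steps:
1/(-96768 + z) = 1/(-96768 + 73117) = 1/(-23651) = -1/23651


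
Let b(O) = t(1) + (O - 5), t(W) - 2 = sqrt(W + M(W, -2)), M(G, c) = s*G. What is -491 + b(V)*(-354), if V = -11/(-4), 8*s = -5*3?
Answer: -805/2 - 177*I*sqrt(14)/2 ≈ -402.5 - 331.14*I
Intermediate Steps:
s = -15/8 (s = (-5*3)/8 = (1/8)*(-15) = -15/8 ≈ -1.8750)
V = 11/4 (V = -11*(-1/4) = 11/4 ≈ 2.7500)
M(G, c) = -15*G/8
t(W) = 2 + sqrt(14)*sqrt(-W)/4 (t(W) = 2 + sqrt(W - 15*W/8) = 2 + sqrt(-7*W/8) = 2 + sqrt(14)*sqrt(-W)/4)
b(O) = -3 + O + I*sqrt(14)/4 (b(O) = (2 + sqrt(14)*sqrt(-1*1)/4) + (O - 5) = (2 + sqrt(14)*sqrt(-1)/4) + (-5 + O) = (2 + sqrt(14)*I/4) + (-5 + O) = (2 + I*sqrt(14)/4) + (-5 + O) = -3 + O + I*sqrt(14)/4)
-491 + b(V)*(-354) = -491 + (-3 + 11/4 + I*sqrt(14)/4)*(-354) = -491 + (-1/4 + I*sqrt(14)/4)*(-354) = -491 + (177/2 - 177*I*sqrt(14)/2) = -805/2 - 177*I*sqrt(14)/2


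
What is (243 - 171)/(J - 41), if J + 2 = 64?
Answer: 24/7 ≈ 3.4286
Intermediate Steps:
J = 62 (J = -2 + 64 = 62)
(243 - 171)/(J - 41) = (243 - 171)/(62 - 41) = 72/21 = 72*(1/21) = 24/7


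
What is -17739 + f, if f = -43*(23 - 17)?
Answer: -17997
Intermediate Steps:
f = -258 (f = -43*6 = -258)
-17739 + f = -17739 - 258 = -17997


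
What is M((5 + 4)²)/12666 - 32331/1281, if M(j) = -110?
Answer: -68274226/2704191 ≈ -25.248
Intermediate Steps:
M((5 + 4)²)/12666 - 32331/1281 = -110/12666 - 32331/1281 = -110*1/12666 - 32331*1/1281 = -55/6333 - 10777/427 = -68274226/2704191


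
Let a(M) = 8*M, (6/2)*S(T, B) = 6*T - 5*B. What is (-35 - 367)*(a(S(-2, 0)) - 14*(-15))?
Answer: -71556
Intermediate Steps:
S(T, B) = 2*T - 5*B/3 (S(T, B) = (6*T - 5*B)/3 = (-5*B + 6*T)/3 = 2*T - 5*B/3)
(-35 - 367)*(a(S(-2, 0)) - 14*(-15)) = (-35 - 367)*(8*(2*(-2) - 5/3*0) - 14*(-15)) = -402*(8*(-4 + 0) + 210) = -402*(8*(-4) + 210) = -402*(-32 + 210) = -402*178 = -71556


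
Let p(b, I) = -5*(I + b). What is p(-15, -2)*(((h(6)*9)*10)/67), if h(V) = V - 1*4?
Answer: 15300/67 ≈ 228.36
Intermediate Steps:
h(V) = -4 + V (h(V) = V - 4 = -4 + V)
p(b, I) = -5*I - 5*b
p(-15, -2)*(((h(6)*9)*10)/67) = (-5*(-2) - 5*(-15))*((((-4 + 6)*9)*10)/67) = (10 + 75)*(((2*9)*10)*(1/67)) = 85*((18*10)*(1/67)) = 85*(180*(1/67)) = 85*(180/67) = 15300/67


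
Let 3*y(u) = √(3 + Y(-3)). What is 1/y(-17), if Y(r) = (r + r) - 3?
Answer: -I*√6/2 ≈ -1.2247*I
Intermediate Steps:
Y(r) = -3 + 2*r (Y(r) = 2*r - 3 = -3 + 2*r)
y(u) = I*√6/3 (y(u) = √(3 + (-3 + 2*(-3)))/3 = √(3 + (-3 - 6))/3 = √(3 - 9)/3 = √(-6)/3 = (I*√6)/3 = I*√6/3)
1/y(-17) = 1/(I*√6/3) = -I*√6/2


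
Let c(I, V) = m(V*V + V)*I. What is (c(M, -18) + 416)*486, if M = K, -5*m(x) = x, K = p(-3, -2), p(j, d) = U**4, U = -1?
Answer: 862164/5 ≈ 1.7243e+5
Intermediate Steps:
p(j, d) = 1 (p(j, d) = (-1)**4 = 1)
K = 1
m(x) = -x/5
M = 1
c(I, V) = I*(-V/5 - V**2/5) (c(I, V) = (-(V*V + V)/5)*I = (-(V**2 + V)/5)*I = (-(V + V**2)/5)*I = (-V/5 - V**2/5)*I = I*(-V/5 - V**2/5))
(c(M, -18) + 416)*486 = (-1/5*1*(-18)*(1 - 18) + 416)*486 = (-1/5*1*(-18)*(-17) + 416)*486 = (-306/5 + 416)*486 = (1774/5)*486 = 862164/5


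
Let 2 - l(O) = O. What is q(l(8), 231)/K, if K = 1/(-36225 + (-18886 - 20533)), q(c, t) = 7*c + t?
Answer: -14296716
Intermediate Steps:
l(O) = 2 - O
q(c, t) = t + 7*c
K = -1/75644 (K = 1/(-36225 - 39419) = 1/(-75644) = -1/75644 ≈ -1.3220e-5)
q(l(8), 231)/K = (231 + 7*(2 - 1*8))/(-1/75644) = (231 + 7*(2 - 8))*(-75644) = (231 + 7*(-6))*(-75644) = (231 - 42)*(-75644) = 189*(-75644) = -14296716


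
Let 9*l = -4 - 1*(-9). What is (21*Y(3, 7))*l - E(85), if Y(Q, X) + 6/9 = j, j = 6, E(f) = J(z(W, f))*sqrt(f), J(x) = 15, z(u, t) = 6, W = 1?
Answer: 560/9 - 15*sqrt(85) ≈ -76.071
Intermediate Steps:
E(f) = 15*sqrt(f)
Y(Q, X) = 16/3 (Y(Q, X) = -2/3 + 6 = 16/3)
l = 5/9 (l = (-4 - 1*(-9))/9 = (-4 + 9)/9 = (1/9)*5 = 5/9 ≈ 0.55556)
(21*Y(3, 7))*l - E(85) = (21*(16/3))*(5/9) - 15*sqrt(85) = 112*(5/9) - 15*sqrt(85) = 560/9 - 15*sqrt(85)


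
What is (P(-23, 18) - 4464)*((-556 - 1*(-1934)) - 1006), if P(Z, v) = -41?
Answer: -1675860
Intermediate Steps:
(P(-23, 18) - 4464)*((-556 - 1*(-1934)) - 1006) = (-41 - 4464)*((-556 - 1*(-1934)) - 1006) = -4505*((-556 + 1934) - 1006) = -4505*(1378 - 1006) = -4505*372 = -1675860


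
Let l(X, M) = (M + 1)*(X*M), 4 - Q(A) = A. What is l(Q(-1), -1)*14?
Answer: 0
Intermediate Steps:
Q(A) = 4 - A
l(X, M) = M*X*(1 + M) (l(X, M) = (1 + M)*(M*X) = M*X*(1 + M))
l(Q(-1), -1)*14 = -(4 - 1*(-1))*(1 - 1)*14 = -1*(4 + 1)*0*14 = -1*5*0*14 = 0*14 = 0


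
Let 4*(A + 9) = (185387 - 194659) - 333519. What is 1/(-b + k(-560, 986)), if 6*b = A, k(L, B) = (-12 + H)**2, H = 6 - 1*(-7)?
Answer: 24/342851 ≈ 7.0001e-5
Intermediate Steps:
H = 13 (H = 6 + 7 = 13)
k(L, B) = 1 (k(L, B) = (-12 + 13)**2 = 1**2 = 1)
A = -342827/4 (A = -9 + ((185387 - 194659) - 333519)/4 = -9 + (-9272 - 333519)/4 = -9 + (1/4)*(-342791) = -9 - 342791/4 = -342827/4 ≈ -85707.)
b = -342827/24 (b = (1/6)*(-342827/4) = -342827/24 ≈ -14284.)
1/(-b + k(-560, 986)) = 1/(-1*(-342827/24) + 1) = 1/(342827/24 + 1) = 1/(342851/24) = 24/342851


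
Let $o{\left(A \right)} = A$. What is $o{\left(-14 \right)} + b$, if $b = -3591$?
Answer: $-3605$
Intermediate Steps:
$o{\left(-14 \right)} + b = -14 - 3591 = -3605$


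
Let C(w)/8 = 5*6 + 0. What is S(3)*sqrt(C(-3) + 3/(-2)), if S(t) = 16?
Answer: 24*sqrt(106) ≈ 247.10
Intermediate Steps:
C(w) = 240 (C(w) = 8*(5*6 + 0) = 8*(30 + 0) = 8*30 = 240)
S(3)*sqrt(C(-3) + 3/(-2)) = 16*sqrt(240 + 3/(-2)) = 16*sqrt(240 + 3*(-1/2)) = 16*sqrt(240 - 3/2) = 16*sqrt(477/2) = 16*(3*sqrt(106)/2) = 24*sqrt(106)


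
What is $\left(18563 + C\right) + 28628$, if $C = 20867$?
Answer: $68058$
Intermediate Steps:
$\left(18563 + C\right) + 28628 = \left(18563 + 20867\right) + 28628 = 39430 + 28628 = 68058$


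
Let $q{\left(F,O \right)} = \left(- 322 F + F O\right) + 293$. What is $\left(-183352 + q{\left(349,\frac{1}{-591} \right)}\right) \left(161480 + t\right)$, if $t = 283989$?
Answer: $- \frac{77780498215904}{591} \approx -1.3161 \cdot 10^{11}$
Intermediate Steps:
$q{\left(F,O \right)} = 293 - 322 F + F O$
$\left(-183352 + q{\left(349,\frac{1}{-591} \right)}\right) \left(161480 + t\right) = \left(-183352 + \left(293 - 112378 + \frac{349}{-591}\right)\right) \left(161480 + 283989\right) = \left(-183352 + \left(293 - 112378 + 349 \left(- \frac{1}{591}\right)\right)\right) 445469 = \left(-183352 - \frac{66242584}{591}\right) 445469 = \left(- \frac{174603616}{591}\right) 445469 = - \frac{77780498215904}{591}$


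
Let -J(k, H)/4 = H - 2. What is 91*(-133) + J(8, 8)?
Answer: -12127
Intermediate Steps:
J(k, H) = 8 - 4*H (J(k, H) = -4*(H - 2) = -4*(-2 + H) = 8 - 4*H)
91*(-133) + J(8, 8) = 91*(-133) + (8 - 4*8) = -12103 + (8 - 32) = -12103 - 24 = -12127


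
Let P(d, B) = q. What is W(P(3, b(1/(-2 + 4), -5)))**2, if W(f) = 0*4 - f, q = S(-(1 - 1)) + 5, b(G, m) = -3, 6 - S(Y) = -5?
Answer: 256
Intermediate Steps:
S(Y) = 11 (S(Y) = 6 - 1*(-5) = 6 + 5 = 11)
q = 16 (q = 11 + 5 = 16)
P(d, B) = 16
W(f) = -f (W(f) = 0 - f = -f)
W(P(3, b(1/(-2 + 4), -5)))**2 = (-1*16)**2 = (-16)**2 = 256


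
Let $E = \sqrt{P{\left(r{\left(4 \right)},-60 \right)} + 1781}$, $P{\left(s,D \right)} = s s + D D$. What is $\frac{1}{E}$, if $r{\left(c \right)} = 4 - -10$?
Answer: $\frac{\sqrt{33}}{429} \approx 0.013391$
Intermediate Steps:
$r{\left(c \right)} = 14$ ($r{\left(c \right)} = 4 + 10 = 14$)
$P{\left(s,D \right)} = D^{2} + s^{2}$ ($P{\left(s,D \right)} = s^{2} + D^{2} = D^{2} + s^{2}$)
$E = 13 \sqrt{33}$ ($E = \sqrt{\left(\left(-60\right)^{2} + 14^{2}\right) + 1781} = \sqrt{\left(3600 + 196\right) + 1781} = \sqrt{3796 + 1781} = \sqrt{5577} = 13 \sqrt{33} \approx 74.679$)
$\frac{1}{E} = \frac{1}{13 \sqrt{33}} = \frac{\sqrt{33}}{429}$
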